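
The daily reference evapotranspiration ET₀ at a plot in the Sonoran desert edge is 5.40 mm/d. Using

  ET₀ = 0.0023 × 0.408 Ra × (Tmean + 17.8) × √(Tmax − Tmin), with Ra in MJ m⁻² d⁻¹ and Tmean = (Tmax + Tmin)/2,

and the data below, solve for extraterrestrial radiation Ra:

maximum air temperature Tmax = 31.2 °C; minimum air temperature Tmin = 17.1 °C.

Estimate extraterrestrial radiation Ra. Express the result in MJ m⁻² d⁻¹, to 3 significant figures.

Tmean = (31.2+17.1)/2 = 24.15 °C; ΔT = 14.1
Ra = ET₀ / [0.0023 × 0.408 × (Tmean+17.8) × √ΔT]
   = 5.40 / (0.0023 × 0.408 × 41.95 × 3.7550) = 36.531 MJ m⁻² d⁻¹

36.5 MJ m⁻² d⁻¹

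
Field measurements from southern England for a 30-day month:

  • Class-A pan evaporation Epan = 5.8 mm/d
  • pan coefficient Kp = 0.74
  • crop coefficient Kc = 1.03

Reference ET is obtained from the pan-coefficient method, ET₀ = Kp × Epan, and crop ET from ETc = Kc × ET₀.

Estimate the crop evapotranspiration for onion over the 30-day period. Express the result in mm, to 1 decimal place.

132.6 mm

ET₀ = 0.74 × 5.8 = 4.2920 mm/d
ETc = Kc × ET₀ = 1.03 × 4.2920 = 4.4208 mm/d
Over 30 days: 4.4208 × 30 = 132.624 mm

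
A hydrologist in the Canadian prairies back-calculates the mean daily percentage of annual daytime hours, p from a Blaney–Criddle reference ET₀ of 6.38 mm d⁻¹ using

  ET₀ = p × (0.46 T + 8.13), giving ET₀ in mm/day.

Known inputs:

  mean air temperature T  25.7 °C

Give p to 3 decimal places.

0.320

p = ET₀ / (0.46 T + 8.13) = 6.38 / (0.46 × 25.7 + 8.13) = 6.38 / 19.952 = 0.3198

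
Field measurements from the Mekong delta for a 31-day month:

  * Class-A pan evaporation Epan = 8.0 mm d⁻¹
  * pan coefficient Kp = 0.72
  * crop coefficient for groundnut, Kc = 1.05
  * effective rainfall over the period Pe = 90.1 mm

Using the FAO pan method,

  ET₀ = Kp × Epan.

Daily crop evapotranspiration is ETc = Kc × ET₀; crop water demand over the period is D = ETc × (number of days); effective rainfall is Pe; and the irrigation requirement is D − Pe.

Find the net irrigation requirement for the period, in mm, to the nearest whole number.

97 mm

ET₀ = 0.72 × 8.0 = 5.7600 mm/d
ETc = Kc × ET₀ = 1.05 × 5.7600 = 6.0480 mm/d
Crop demand D = ETc × 31 d = 6.0480 × 31 = 187.488 mm
D − Pe = 187.488 − 90.1 = 97.388 mm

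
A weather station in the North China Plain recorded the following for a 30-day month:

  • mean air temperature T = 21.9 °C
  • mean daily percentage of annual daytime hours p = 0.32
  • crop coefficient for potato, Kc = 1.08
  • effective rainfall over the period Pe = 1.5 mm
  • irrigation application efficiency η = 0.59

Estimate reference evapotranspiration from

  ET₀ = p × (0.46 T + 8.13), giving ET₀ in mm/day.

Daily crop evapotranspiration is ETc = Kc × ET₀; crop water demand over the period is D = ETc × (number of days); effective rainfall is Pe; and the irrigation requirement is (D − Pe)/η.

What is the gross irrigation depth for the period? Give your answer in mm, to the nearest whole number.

ET₀ = 0.32 × (0.46 × 21.9 + 8.13) = 0.32 × 18.204 = 5.8253 mm/d
ETc = Kc × ET₀ = 1.08 × 5.8253 = 6.2913 mm/d
Crop demand D = ETc × 30 d = 6.2913 × 30 = 188.739 mm
D − Pe = 188.739 − 1.5 = 187.239 mm
Gross irrigation = 187.239 / 0.59 = 317.354 mm

317 mm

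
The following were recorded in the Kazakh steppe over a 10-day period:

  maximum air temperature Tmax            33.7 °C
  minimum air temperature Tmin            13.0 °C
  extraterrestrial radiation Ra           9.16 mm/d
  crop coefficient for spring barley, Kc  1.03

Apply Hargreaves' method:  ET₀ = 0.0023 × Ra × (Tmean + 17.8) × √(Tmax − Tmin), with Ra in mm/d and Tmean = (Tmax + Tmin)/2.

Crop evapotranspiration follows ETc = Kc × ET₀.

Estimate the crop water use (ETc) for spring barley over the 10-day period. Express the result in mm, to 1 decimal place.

40.6 mm

Tmean = (33.7 + 13.0)/2 = 23.35 °C
ET₀ = 0.0023 × 9.16 × (23.35 + 17.8) × √20.7 = 0.0023 × 9.16 × 41.15 × 4.5497 = 3.9444 mm/d
ETc = Kc × ET₀ = 1.03 × 3.9444 = 4.0627 mm/d
Over 10 days: 4.0627 × 10 = 40.627 mm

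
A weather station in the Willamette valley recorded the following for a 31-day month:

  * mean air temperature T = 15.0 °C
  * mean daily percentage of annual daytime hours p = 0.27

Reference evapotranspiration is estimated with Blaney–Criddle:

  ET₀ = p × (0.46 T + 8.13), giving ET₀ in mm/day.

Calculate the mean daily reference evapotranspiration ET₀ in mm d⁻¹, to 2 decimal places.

4.06 mm d⁻¹

ET₀ = 0.27 × (0.46 × 15.0 + 8.13) = 0.27 × 15.030 = 4.0581 mm/d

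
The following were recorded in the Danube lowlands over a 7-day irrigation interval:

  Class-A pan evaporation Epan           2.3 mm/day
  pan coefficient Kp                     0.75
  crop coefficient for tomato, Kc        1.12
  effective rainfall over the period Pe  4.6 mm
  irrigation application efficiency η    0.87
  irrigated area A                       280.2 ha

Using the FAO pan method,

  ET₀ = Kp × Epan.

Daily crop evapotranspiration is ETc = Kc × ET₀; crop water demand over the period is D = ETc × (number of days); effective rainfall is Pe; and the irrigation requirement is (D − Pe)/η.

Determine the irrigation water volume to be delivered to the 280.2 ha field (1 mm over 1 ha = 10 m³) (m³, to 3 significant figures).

28700 m³

ET₀ = 0.75 × 2.3 = 1.7250 mm/d
ETc = Kc × ET₀ = 1.12 × 1.7250 = 1.9320 mm/d
Crop demand D = ETc × 7 d = 1.9320 × 7 = 13.524 mm
D − Pe = 13.524 − 4.6 = 8.924 mm
Gross irrigation = 8.924 / 0.87 = 10.257 mm
Volume = 10.257 mm × 280.2 ha × 10 = 28740.1 m³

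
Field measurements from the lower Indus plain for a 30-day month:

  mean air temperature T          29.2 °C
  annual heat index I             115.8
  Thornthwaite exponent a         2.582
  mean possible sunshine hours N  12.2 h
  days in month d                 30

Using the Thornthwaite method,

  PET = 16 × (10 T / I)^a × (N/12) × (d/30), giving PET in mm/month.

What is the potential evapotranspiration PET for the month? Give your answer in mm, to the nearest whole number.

10T/I = 10 × 29.2 / 115.8 = 2.5216
(10T/I)^a = 2.5216^2.582 = 10.8925
Uncorrected PET = 16 × 10.8925 = 174.280 mm
Correction = (N/12)(d/30) = (12.2/12)(30/30) = 1.0167
PET = 174.280 × 1.0167 = 177.190 mm/month

177 mm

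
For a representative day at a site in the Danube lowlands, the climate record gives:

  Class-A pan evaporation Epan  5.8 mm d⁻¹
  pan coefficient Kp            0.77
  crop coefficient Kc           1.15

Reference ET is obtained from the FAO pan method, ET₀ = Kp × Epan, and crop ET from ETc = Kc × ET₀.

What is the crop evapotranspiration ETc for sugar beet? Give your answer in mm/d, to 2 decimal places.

5.14 mm/d

ET₀ = 0.77 × 5.8 = 4.4660 mm/d
ETc = Kc × ET₀ = 1.15 × 4.4660 = 5.1359 mm/d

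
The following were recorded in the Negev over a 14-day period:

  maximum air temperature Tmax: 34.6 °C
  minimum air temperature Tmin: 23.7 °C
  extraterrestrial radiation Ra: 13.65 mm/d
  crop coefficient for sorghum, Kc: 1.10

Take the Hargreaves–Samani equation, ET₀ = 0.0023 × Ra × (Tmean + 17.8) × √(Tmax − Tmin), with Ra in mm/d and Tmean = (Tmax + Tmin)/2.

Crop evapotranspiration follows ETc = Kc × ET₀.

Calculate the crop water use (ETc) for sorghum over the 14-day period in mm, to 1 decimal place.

Tmean = (34.6 + 23.7)/2 = 29.15 °C
ET₀ = 0.0023 × 13.65 × (29.15 + 17.8) × √10.9 = 0.0023 × 13.65 × 46.95 × 3.3015 = 4.8664 mm/d
ETc = Kc × ET₀ = 1.10 × 4.8664 = 5.3530 mm/d
Over 14 days: 5.3530 × 14 = 74.942 mm

74.9 mm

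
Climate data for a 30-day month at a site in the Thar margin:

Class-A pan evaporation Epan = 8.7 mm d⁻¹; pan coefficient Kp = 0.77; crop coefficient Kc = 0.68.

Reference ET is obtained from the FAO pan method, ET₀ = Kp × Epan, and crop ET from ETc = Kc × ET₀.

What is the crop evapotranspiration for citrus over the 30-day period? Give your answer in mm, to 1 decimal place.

ET₀ = 0.77 × 8.7 = 6.6990 mm/d
ETc = Kc × ET₀ = 0.68 × 6.6990 = 4.5553 mm/d
Over 30 days: 4.5553 × 30 = 136.659 mm

136.7 mm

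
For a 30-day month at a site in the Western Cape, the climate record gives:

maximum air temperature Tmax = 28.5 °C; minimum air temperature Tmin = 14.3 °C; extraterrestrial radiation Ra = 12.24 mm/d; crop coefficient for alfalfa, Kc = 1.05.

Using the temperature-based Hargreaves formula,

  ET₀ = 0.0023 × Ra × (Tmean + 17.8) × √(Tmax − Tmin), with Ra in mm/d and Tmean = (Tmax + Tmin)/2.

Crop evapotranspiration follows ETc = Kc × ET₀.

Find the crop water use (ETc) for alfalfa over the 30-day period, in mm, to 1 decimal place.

Tmean = (28.5 + 14.3)/2 = 21.40 °C
ET₀ = 0.0023 × 12.24 × (21.40 + 17.8) × √14.2 = 0.0023 × 12.24 × 39.20 × 3.7683 = 4.1585 mm/d
ETc = Kc × ET₀ = 1.05 × 4.1585 = 4.3664 mm/d
Over 30 days: 4.3664 × 30 = 130.992 mm

131.0 mm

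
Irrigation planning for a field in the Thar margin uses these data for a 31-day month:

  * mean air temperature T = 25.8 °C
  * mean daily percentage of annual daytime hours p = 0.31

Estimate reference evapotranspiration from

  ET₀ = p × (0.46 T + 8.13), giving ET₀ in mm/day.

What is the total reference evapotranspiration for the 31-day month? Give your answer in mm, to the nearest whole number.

192 mm

ET₀ = 0.31 × (0.46 × 25.8 + 8.13) = 0.31 × 19.998 = 6.1994 mm/d
Monthly total = 6.1994 × 31 = 192.181 mm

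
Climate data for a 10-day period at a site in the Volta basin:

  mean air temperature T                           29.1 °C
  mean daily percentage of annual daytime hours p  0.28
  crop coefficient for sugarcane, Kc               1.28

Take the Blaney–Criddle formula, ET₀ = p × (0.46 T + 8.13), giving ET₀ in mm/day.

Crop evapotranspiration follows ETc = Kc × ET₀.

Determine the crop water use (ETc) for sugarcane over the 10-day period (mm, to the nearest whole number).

77 mm

ET₀ = 0.28 × (0.46 × 29.1 + 8.13) = 0.28 × 21.516 = 6.0245 mm/d
ETc = Kc × ET₀ = 1.28 × 6.0245 = 7.7114 mm/d
Over 10 days: 7.7114 × 10 = 77.114 mm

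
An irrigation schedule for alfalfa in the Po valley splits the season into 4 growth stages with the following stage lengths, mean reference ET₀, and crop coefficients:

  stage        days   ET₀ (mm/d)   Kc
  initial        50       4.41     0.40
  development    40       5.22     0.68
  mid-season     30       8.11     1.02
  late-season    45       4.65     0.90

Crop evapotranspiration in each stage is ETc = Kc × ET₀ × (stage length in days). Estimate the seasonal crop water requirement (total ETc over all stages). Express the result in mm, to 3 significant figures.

initial: 0.40 × 4.41 × 50 = 88.20 mm
development: 0.68 × 5.22 × 40 = 141.98 mm
mid-season: 1.02 × 8.11 × 30 = 248.17 mm
late-season: 0.90 × 4.65 × 45 = 188.33 mm
Seasonal total = 666.68 mm

667 mm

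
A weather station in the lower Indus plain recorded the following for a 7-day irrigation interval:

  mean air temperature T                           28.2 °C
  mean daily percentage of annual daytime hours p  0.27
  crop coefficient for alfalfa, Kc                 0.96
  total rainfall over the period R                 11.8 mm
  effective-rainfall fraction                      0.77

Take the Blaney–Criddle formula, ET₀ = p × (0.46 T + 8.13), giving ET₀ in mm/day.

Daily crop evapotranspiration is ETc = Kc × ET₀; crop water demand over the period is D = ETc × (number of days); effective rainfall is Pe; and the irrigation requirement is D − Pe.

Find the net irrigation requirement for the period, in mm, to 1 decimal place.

ET₀ = 0.27 × (0.46 × 28.2 + 8.13) = 0.27 × 21.102 = 5.6975 mm/d
ETc = Kc × ET₀ = 0.96 × 5.6975 = 5.4696 mm/d
Crop demand D = ETc × 7 d = 5.4696 × 7 = 38.287 mm
Pe = 0.77 × 11.8 = 9.086 mm
D − Pe = 38.287 − 9.086 = 29.201 mm

29.2 mm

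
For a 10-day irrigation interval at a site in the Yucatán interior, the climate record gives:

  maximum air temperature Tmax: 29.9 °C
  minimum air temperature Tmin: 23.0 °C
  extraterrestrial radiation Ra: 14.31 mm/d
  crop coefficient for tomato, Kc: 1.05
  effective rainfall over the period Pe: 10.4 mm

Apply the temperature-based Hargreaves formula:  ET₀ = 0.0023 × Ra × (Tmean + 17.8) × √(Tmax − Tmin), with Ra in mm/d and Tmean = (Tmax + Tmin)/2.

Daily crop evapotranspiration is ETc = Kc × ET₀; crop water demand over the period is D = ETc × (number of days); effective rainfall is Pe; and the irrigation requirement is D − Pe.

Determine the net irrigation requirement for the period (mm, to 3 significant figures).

Tmean = (29.9 + 23.0)/2 = 26.45 °C
ET₀ = 0.0023 × 14.31 × (26.45 + 17.8) × √6.9 = 0.0023 × 14.31 × 44.25 × 2.6268 = 3.8257 mm/d
ETc = Kc × ET₀ = 1.05 × 3.8257 = 4.0170 mm/d
Crop demand D = ETc × 10 d = 4.0170 × 10 = 40.170 mm
D − Pe = 40.170 − 10.4 = 29.770 mm

29.8 mm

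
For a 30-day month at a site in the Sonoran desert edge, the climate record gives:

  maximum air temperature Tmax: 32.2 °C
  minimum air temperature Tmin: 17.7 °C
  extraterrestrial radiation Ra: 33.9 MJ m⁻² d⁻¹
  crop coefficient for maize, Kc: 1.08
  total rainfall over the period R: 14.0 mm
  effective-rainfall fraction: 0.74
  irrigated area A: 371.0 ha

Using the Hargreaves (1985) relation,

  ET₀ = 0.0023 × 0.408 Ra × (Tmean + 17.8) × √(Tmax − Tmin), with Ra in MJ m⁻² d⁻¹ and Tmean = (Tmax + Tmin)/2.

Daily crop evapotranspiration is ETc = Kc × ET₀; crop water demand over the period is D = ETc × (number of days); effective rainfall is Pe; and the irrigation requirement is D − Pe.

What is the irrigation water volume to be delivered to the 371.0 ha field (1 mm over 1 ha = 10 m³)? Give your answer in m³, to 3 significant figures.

584000 m³

Tmean = (32.2 + 17.7)/2 = 24.95 °C
0.408 Ra = 0.408 × 33.9 = 13.8312 mm/d equivalent
ET₀ = 0.0023 × 13.8312 × (24.95 + 17.8) × √14.5 = 0.0023 × 13.8312 × 42.75 × 3.8079 = 5.1786 mm/d
ETc = Kc × ET₀ = 1.08 × 5.1786 = 5.5929 mm/d
Crop demand D = ETc × 30 d = 5.5929 × 30 = 167.787 mm
Pe = 0.74 × 14.0 = 10.360 mm
D − Pe = 167.787 − 10.360 = 157.427 mm
Volume = 157.427 mm × 371.0 ha × 10 = 584054.2 m³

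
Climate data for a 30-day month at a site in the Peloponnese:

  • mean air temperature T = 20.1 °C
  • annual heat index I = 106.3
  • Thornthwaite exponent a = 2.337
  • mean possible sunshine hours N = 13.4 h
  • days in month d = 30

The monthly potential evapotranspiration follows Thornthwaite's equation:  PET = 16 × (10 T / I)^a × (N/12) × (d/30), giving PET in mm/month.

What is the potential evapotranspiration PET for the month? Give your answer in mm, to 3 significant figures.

10T/I = 10 × 20.1 / 106.3 = 1.8909
(10T/I)^a = 1.8909^2.337 = 4.4317
Uncorrected PET = 16 × 4.4317 = 70.907 mm
Correction = (N/12)(d/30) = (13.4/12)(30/30) = 1.1167
PET = 70.907 × 1.1167 = 79.182 mm/month

79.2 mm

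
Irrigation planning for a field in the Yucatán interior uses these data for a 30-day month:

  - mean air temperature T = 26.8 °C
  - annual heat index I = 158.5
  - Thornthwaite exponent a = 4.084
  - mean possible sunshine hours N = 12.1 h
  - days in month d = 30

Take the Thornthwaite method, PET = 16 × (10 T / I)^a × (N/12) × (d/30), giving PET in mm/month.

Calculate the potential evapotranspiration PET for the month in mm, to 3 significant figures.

138 mm

10T/I = 10 × 26.8 / 158.5 = 1.6909
(10T/I)^a = 1.6909^4.084 = 8.5435
Uncorrected PET = 16 × 8.5435 = 136.696 mm
Correction = (N/12)(d/30) = (12.1/12)(30/30) = 1.0083
PET = 136.696 × 1.0083 = 137.831 mm/month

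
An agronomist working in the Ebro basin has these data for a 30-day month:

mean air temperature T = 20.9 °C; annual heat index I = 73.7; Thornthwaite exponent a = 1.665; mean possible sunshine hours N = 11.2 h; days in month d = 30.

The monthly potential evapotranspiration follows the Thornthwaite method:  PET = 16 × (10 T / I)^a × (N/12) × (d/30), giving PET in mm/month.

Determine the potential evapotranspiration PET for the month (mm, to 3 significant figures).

84.7 mm

10T/I = 10 × 20.9 / 73.7 = 2.8358
(10T/I)^a = 2.8358^1.665 = 5.6716
Uncorrected PET = 16 × 5.6716 = 90.746 mm
Correction = (N/12)(d/30) = (11.2/12)(30/30) = 0.9333
PET = 90.746 × 0.9333 = 84.693 mm/month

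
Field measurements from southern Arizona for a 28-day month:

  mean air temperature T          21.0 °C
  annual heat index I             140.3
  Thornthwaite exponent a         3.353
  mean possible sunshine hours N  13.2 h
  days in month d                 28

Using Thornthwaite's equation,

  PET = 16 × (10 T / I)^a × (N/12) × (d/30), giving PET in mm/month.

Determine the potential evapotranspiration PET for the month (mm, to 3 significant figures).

63.5 mm

10T/I = 10 × 21.0 / 140.3 = 1.4968
(10T/I)^a = 1.4968^3.353 = 3.8666
Uncorrected PET = 16 × 3.8666 = 61.866 mm
Correction = (N/12)(d/30) = (13.2/12)(28/30) = 1.0267
PET = 61.866 × 1.0267 = 63.518 mm/month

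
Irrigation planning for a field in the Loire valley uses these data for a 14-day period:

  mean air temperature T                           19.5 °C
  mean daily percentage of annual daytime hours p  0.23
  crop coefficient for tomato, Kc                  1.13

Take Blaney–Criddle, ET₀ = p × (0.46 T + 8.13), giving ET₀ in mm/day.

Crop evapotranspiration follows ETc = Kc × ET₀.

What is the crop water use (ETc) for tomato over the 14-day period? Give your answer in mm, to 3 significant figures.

62.2 mm

ET₀ = 0.23 × (0.46 × 19.5 + 8.13) = 0.23 × 17.100 = 3.9330 mm/d
ETc = Kc × ET₀ = 1.13 × 3.9330 = 4.4443 mm/d
Over 14 days: 4.4443 × 14 = 62.220 mm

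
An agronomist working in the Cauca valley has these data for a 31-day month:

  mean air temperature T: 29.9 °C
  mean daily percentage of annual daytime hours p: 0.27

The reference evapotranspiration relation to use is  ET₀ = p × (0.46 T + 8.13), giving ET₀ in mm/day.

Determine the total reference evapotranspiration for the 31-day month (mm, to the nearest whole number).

183 mm

ET₀ = 0.27 × (0.46 × 29.9 + 8.13) = 0.27 × 21.884 = 5.9087 mm/d
Monthly total = 5.9087 × 31 = 183.170 mm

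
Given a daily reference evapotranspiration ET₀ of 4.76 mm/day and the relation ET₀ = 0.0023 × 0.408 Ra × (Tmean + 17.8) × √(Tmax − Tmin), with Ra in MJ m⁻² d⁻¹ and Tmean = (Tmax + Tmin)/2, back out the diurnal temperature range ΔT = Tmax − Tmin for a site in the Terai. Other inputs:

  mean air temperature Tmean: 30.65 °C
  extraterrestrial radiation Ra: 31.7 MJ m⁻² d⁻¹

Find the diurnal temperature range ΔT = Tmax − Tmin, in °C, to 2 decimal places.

10.91 °C

√ΔT = ET₀ / [0.0023 × 0.408 × Ra × (Tmean+17.8)] = 4.76 / (0.0023 × 12.9336 × 48.45) = 3.3027
ΔT = 3.3027² = 10.908 °C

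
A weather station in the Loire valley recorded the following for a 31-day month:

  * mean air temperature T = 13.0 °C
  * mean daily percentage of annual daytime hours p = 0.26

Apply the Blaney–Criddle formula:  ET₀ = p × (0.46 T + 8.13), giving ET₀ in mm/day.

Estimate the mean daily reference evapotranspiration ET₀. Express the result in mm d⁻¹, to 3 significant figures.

ET₀ = 0.26 × (0.46 × 13.0 + 8.13) = 0.26 × 14.110 = 3.6686 mm/d

3.67 mm d⁻¹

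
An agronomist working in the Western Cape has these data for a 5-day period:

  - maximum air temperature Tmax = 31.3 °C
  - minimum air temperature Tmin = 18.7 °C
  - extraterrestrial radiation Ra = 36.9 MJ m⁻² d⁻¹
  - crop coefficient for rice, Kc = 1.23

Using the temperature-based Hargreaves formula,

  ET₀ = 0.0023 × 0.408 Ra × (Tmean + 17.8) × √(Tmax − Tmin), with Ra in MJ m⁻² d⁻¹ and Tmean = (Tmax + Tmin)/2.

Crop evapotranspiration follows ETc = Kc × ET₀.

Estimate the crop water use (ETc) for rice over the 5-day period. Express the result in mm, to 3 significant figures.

Tmean = (31.3 + 18.7)/2 = 25.00 °C
0.408 Ra = 0.408 × 36.9 = 15.0552 mm/d equivalent
ET₀ = 0.0023 × 15.0552 × (25.00 + 17.8) × √12.6 = 0.0023 × 15.0552 × 42.80 × 3.5496 = 5.2606 mm/d
ETc = Kc × ET₀ = 1.23 × 5.2606 = 6.4705 mm/d
Over 5 days: 6.4705 × 5 = 32.353 mm

32.4 mm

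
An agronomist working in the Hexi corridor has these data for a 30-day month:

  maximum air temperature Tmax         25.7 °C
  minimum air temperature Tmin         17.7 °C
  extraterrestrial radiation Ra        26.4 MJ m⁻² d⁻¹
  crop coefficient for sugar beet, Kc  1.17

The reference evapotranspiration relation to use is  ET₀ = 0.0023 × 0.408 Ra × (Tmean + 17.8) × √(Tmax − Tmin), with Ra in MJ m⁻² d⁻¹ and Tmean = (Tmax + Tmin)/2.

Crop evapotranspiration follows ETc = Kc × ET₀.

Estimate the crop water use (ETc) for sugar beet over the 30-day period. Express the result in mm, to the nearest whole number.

Tmean = (25.7 + 17.7)/2 = 21.70 °C
0.408 Ra = 0.408 × 26.4 = 10.7712 mm/d equivalent
ET₀ = 0.0023 × 10.7712 × (21.70 + 17.8) × √8.0 = 0.0023 × 10.7712 × 39.50 × 2.8284 = 2.7678 mm/d
ETc = Kc × ET₀ = 1.17 × 2.7678 = 3.2383 mm/d
Over 30 days: 3.2383 × 30 = 97.149 mm

97 mm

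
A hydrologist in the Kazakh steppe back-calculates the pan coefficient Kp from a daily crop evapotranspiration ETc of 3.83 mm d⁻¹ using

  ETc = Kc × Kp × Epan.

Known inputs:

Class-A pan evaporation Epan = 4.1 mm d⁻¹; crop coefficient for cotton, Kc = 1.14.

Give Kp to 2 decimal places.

ETc = Kc × Kp × Epan  ⇒  Kp = ETc / (Kc × Epan)
Kp = 3.83 / (1.14 × 4.1) = 3.83 / 4.674 = 0.8194

0.82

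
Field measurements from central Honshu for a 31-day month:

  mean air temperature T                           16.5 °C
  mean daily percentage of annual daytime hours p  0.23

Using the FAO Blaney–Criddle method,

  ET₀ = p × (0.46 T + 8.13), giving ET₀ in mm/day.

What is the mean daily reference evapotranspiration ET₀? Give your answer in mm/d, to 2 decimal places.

ET₀ = 0.23 × (0.46 × 16.5 + 8.13) = 0.23 × 15.720 = 3.6156 mm/d

3.62 mm/d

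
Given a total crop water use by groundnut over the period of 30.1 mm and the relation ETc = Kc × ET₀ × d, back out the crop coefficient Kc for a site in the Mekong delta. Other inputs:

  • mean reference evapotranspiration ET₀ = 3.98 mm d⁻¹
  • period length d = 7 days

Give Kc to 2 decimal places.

1.08

ETc = Kc × ET₀ × d  ⇒  Kc = ETc / (ET₀ × d)
Kc = 30.1 / (3.98 × 7) = 30.1 / 27.86 = 1.0804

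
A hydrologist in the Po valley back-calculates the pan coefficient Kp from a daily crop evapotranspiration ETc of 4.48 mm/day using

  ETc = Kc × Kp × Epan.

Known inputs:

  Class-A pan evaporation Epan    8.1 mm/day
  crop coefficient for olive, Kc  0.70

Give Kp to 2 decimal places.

0.79

ETc = Kc × Kp × Epan  ⇒  Kp = ETc / (Kc × Epan)
Kp = 4.48 / (0.70 × 8.1) = 4.48 / 5.670 = 0.7901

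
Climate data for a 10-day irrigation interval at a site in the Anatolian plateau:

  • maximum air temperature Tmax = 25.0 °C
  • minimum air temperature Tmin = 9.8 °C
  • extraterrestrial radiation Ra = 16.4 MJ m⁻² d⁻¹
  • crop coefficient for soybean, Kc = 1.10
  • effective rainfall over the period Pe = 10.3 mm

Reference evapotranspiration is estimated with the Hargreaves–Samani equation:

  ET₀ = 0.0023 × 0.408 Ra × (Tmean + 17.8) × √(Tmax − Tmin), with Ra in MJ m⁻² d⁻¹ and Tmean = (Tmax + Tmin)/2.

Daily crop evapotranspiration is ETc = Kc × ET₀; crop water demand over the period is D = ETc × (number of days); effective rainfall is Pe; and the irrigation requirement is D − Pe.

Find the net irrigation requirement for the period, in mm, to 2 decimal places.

Tmean = (25.0 + 9.8)/2 = 17.40 °C
0.408 Ra = 0.408 × 16.4 = 6.6912 mm/d equivalent
ET₀ = 0.0023 × 6.6912 × (17.40 + 17.8) × √15.2 = 0.0023 × 6.6912 × 35.20 × 3.8987 = 2.1120 mm/d
ETc = Kc × ET₀ = 1.10 × 2.1120 = 2.3232 mm/d
Crop demand D = ETc × 10 d = 2.3232 × 10 = 23.232 mm
D − Pe = 23.232 − 10.3 = 12.932 mm

12.93 mm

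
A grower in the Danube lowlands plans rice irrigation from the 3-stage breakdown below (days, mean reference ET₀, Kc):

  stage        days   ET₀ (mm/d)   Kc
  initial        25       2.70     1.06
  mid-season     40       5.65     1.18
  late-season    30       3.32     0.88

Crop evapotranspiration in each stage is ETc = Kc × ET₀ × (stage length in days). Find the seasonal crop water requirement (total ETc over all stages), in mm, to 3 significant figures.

426 mm

initial: 1.06 × 2.70 × 25 = 71.55 mm
mid-season: 1.18 × 5.65 × 40 = 266.68 mm
late-season: 0.88 × 3.32 × 30 = 87.65 mm
Seasonal total = 425.88 mm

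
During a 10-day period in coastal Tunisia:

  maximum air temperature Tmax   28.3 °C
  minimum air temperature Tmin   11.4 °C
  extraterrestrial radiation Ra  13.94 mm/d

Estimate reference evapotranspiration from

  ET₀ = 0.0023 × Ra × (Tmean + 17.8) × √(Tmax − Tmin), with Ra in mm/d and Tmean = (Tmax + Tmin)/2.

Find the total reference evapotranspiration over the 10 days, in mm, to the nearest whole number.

50 mm

Tmean = (28.3 + 11.4)/2 = 19.85 °C
ET₀ = 0.0023 × 13.94 × (19.85 + 17.8) × √16.9 = 0.0023 × 13.94 × 37.65 × 4.1110 = 4.9625 mm/d
Over 10 days: 4.9625 × 10 = 49.625 mm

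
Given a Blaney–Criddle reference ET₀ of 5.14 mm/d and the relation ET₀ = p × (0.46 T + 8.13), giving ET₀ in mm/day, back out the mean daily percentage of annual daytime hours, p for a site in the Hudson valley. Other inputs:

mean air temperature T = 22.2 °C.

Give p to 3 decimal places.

p = ET₀ / (0.46 T + 8.13) = 5.14 / (0.46 × 22.2 + 8.13) = 5.14 / 18.342 = 0.2802

0.280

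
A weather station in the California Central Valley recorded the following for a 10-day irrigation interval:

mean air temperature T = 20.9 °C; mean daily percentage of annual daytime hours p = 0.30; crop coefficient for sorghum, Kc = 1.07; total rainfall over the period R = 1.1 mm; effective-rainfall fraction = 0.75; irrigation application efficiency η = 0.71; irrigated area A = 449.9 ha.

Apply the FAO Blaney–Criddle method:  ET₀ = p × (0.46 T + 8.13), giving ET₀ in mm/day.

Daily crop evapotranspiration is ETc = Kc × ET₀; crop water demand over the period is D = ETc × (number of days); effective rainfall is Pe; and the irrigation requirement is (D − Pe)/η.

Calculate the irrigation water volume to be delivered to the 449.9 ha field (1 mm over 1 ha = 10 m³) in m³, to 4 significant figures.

ET₀ = 0.30 × (0.46 × 20.9 + 8.13) = 0.30 × 17.744 = 5.3232 mm/d
ETc = Kc × ET₀ = 1.07 × 5.3232 = 5.6958 mm/d
Crop demand D = ETc × 10 d = 5.6958 × 10 = 56.958 mm
Pe = 0.75 × 1.1 = 0.825 mm
D − Pe = 56.958 − 0.825 = 56.133 mm
Gross irrigation = 56.133 / 0.71 = 79.061 mm
Volume = 79.061 mm × 449.9 ha × 10 = 355695.4 m³

355700 m³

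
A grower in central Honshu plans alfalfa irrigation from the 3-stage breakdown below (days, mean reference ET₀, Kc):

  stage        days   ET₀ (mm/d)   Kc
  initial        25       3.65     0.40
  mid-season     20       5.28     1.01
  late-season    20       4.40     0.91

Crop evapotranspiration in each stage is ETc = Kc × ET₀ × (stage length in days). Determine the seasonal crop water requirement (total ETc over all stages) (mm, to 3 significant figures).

initial: 0.40 × 3.65 × 25 = 36.50 mm
mid-season: 1.01 × 5.28 × 20 = 106.66 mm
late-season: 0.91 × 4.40 × 20 = 80.08 mm
Seasonal total = 223.24 mm

223 mm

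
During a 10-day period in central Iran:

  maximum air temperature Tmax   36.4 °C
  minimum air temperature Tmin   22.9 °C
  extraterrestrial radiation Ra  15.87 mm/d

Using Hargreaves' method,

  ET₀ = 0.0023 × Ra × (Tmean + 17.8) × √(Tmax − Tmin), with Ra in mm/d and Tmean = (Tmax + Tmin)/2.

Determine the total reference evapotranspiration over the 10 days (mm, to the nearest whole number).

64 mm

Tmean = (36.4 + 22.9)/2 = 29.65 °C
ET₀ = 0.0023 × 15.87 × (29.65 + 17.8) × √13.5 = 0.0023 × 15.87 × 47.45 × 3.6742 = 6.3636 mm/d
Over 10 days: 6.3636 × 10 = 63.636 mm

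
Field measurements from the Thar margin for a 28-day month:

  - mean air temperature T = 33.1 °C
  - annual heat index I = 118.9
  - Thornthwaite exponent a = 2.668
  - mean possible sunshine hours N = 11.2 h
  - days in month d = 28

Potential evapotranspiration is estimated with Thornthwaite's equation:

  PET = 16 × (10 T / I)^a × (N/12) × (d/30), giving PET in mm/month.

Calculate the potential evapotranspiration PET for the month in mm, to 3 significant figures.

214 mm

10T/I = 10 × 33.1 / 118.9 = 2.7839
(10T/I)^a = 2.7839^2.668 = 15.3580
Uncorrected PET = 16 × 15.3580 = 245.728 mm
Correction = (N/12)(d/30) = (11.2/12)(28/30) = 0.8711
PET = 245.728 × 0.8711 = 214.054 mm/month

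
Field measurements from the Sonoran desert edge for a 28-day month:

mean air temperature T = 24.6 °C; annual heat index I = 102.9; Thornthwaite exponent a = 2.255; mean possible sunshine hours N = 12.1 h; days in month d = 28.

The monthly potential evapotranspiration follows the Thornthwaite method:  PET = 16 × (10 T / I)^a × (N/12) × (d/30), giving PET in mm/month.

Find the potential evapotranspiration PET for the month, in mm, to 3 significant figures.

10T/I = 10 × 24.6 / 102.9 = 2.3907
(10T/I)^a = 2.3907^2.255 = 7.1380
Uncorrected PET = 16 × 7.1380 = 114.208 mm
Correction = (N/12)(d/30) = (12.1/12)(28/30) = 0.9411
PET = 114.208 × 0.9411 = 107.481 mm/month

107 mm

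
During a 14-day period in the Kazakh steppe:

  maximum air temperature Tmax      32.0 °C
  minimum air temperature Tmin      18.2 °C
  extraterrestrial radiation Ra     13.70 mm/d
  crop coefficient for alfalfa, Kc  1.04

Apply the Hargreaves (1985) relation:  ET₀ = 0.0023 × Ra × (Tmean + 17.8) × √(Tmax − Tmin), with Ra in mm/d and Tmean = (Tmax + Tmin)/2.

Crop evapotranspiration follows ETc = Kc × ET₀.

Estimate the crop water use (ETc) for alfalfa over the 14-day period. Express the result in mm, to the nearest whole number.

73 mm

Tmean = (32.0 + 18.2)/2 = 25.10 °C
ET₀ = 0.0023 × 13.70 × (25.10 + 17.8) × √13.8 = 0.0023 × 13.70 × 42.90 × 3.7148 = 5.0216 mm/d
ETc = Kc × ET₀ = 1.04 × 5.0216 = 5.2225 mm/d
Over 14 days: 5.2225 × 14 = 73.115 mm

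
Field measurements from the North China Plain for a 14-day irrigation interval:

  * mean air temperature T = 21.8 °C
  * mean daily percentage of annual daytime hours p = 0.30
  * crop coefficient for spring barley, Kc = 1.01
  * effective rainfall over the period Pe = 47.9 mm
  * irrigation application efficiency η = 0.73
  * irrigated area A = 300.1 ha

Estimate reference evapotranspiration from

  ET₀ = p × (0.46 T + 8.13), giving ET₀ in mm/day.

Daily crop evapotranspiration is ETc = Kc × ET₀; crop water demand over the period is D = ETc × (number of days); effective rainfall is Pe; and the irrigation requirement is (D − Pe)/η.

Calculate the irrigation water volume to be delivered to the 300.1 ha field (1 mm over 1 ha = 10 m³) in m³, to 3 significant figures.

ET₀ = 0.30 × (0.46 × 21.8 + 8.13) = 0.30 × 18.158 = 5.4474 mm/d
ETc = Kc × ET₀ = 1.01 × 5.4474 = 5.5019 mm/d
Crop demand D = ETc × 14 d = 5.5019 × 14 = 77.027 mm
D − Pe = 77.027 − 47.9 = 29.127 mm
Gross irrigation = 29.127 / 0.73 = 39.900 mm
Volume = 39.900 mm × 300.1 ha × 10 = 119739.9 m³

120000 m³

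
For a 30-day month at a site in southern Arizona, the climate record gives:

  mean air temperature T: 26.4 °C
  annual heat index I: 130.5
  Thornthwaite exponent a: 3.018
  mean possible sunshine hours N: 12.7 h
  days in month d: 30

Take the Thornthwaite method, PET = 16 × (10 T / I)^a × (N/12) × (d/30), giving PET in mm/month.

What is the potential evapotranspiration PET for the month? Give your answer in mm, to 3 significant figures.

142 mm

10T/I = 10 × 26.4 / 130.5 = 2.0230
(10T/I)^a = 2.0230^3.018 = 8.3849
Uncorrected PET = 16 × 8.3849 = 134.158 mm
Correction = (N/12)(d/30) = (12.7/12)(30/30) = 1.0583
PET = 134.158 × 1.0583 = 141.979 mm/month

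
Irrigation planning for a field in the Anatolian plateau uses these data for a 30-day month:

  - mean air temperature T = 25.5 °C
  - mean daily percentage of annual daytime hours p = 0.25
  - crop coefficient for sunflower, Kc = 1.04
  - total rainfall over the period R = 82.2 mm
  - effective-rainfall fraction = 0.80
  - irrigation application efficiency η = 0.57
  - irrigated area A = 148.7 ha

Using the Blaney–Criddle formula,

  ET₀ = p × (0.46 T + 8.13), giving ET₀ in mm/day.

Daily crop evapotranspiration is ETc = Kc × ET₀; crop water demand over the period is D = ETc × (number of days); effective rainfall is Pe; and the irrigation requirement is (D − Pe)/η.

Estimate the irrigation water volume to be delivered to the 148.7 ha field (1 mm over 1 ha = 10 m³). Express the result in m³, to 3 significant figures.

ET₀ = 0.25 × (0.46 × 25.5 + 8.13) = 0.25 × 19.860 = 4.9650 mm/d
ETc = Kc × ET₀ = 1.04 × 4.9650 = 5.1636 mm/d
Crop demand D = ETc × 30 d = 5.1636 × 30 = 154.908 mm
Pe = 0.80 × 82.2 = 65.760 mm
D − Pe = 154.908 − 65.760 = 89.148 mm
Gross irrigation = 89.148 / 0.57 = 156.400 mm
Volume = 156.400 mm × 148.7 ha × 10 = 232566.8 m³

233000 m³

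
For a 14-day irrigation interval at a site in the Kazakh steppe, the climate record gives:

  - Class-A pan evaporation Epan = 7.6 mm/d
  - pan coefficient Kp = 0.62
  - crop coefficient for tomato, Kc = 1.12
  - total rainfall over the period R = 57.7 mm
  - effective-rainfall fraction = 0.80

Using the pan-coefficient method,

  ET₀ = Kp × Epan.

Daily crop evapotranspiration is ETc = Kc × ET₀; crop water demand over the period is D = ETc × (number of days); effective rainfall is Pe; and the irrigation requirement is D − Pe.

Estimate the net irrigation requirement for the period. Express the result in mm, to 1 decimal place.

ET₀ = 0.62 × 7.6 = 4.7120 mm/d
ETc = Kc × ET₀ = 1.12 × 4.7120 = 5.2774 mm/d
Crop demand D = ETc × 14 d = 5.2774 × 14 = 73.884 mm
Pe = 0.80 × 57.7 = 46.160 mm
D − Pe = 73.884 − 46.160 = 27.724 mm

27.7 mm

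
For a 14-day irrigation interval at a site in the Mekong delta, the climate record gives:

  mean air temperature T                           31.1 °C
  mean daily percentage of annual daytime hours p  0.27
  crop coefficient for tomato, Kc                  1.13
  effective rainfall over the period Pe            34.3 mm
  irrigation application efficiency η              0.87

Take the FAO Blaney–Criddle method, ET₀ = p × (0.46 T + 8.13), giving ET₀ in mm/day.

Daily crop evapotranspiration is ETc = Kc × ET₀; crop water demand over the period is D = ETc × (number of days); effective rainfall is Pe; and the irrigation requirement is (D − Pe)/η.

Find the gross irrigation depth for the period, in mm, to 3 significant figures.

70.7 mm

ET₀ = 0.27 × (0.46 × 31.1 + 8.13) = 0.27 × 22.436 = 6.0577 mm/d
ETc = Kc × ET₀ = 1.13 × 6.0577 = 6.8452 mm/d
Crop demand D = ETc × 14 d = 6.8452 × 14 = 95.833 mm
D − Pe = 95.833 − 34.3 = 61.533 mm
Gross irrigation = 61.533 / 0.87 = 70.728 mm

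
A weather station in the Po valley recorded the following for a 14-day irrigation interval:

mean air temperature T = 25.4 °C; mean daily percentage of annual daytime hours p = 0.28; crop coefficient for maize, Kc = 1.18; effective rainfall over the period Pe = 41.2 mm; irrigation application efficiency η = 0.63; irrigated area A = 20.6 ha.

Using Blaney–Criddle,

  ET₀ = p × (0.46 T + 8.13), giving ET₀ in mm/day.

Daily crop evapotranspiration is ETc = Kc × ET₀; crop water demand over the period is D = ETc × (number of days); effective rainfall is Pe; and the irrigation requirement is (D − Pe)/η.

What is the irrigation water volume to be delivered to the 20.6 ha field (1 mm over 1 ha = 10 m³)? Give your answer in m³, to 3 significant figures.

16500 m³

ET₀ = 0.28 × (0.46 × 25.4 + 8.13) = 0.28 × 19.814 = 5.5479 mm/d
ETc = Kc × ET₀ = 1.18 × 5.5479 = 6.5465 mm/d
Crop demand D = ETc × 14 d = 6.5465 × 14 = 91.651 mm
D − Pe = 91.651 − 41.2 = 50.451 mm
Gross irrigation = 50.451 / 0.63 = 80.081 mm
Volume = 80.081 mm × 20.6 ha × 10 = 16496.7 m³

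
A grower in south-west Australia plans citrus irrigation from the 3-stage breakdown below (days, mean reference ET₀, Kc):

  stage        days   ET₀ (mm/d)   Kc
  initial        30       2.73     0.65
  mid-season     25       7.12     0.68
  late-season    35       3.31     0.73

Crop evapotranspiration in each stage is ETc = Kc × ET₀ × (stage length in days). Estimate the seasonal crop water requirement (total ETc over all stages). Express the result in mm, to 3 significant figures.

initial: 0.65 × 2.73 × 30 = 53.24 mm
mid-season: 0.68 × 7.12 × 25 = 121.04 mm
late-season: 0.73 × 3.31 × 35 = 84.57 mm
Seasonal total = 258.85 mm

259 mm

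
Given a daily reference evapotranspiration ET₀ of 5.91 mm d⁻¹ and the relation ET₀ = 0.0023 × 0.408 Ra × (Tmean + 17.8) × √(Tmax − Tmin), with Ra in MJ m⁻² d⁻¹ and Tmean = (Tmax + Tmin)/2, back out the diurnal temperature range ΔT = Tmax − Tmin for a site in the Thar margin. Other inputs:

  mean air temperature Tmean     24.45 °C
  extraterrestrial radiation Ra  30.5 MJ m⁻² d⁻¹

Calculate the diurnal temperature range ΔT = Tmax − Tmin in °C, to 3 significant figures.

√ΔT = ET₀ / [0.0023 × 0.408 × Ra × (Tmean+17.8)] = 5.91 / (0.0023 × 12.4440 × 42.25) = 4.8873
ΔT = 4.8873² = 23.886 °C

23.9 °C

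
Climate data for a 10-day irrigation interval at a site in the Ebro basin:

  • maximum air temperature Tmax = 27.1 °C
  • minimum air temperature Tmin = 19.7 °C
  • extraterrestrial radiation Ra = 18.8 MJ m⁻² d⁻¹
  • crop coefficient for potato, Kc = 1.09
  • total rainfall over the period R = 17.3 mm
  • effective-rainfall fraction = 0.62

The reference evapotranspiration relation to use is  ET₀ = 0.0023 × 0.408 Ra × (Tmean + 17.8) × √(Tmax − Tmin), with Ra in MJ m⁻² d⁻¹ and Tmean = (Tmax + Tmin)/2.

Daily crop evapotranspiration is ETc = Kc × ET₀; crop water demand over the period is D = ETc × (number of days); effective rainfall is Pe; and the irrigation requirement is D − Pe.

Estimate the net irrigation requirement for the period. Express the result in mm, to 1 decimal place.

10.8 mm

Tmean = (27.1 + 19.7)/2 = 23.40 °C
0.408 Ra = 0.408 × 18.8 = 7.6704 mm/d equivalent
ET₀ = 0.0023 × 7.6704 × (23.40 + 17.8) × √7.4 = 0.0023 × 7.6704 × 41.20 × 2.7203 = 1.9772 mm/d
ETc = Kc × ET₀ = 1.09 × 1.9772 = 2.1551 mm/d
Crop demand D = ETc × 10 d = 2.1551 × 10 = 21.551 mm
Pe = 0.62 × 17.3 = 10.726 mm
D − Pe = 21.551 − 10.726 = 10.825 mm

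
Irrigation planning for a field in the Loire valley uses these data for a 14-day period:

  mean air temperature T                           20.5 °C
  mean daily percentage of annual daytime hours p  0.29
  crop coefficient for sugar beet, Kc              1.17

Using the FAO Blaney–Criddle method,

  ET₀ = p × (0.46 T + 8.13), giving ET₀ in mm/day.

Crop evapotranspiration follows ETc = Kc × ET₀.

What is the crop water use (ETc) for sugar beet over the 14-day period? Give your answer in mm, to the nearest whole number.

83 mm

ET₀ = 0.29 × (0.46 × 20.5 + 8.13) = 0.29 × 17.560 = 5.0924 mm/d
ETc = Kc × ET₀ = 1.17 × 5.0924 = 5.9581 mm/d
Over 14 days: 5.9581 × 14 = 83.413 mm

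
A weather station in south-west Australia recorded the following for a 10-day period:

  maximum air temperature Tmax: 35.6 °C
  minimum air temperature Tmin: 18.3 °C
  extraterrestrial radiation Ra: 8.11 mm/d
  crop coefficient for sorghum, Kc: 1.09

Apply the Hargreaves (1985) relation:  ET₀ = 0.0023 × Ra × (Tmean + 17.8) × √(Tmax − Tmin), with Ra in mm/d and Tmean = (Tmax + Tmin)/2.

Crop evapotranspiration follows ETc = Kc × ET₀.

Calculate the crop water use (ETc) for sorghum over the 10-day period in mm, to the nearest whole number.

Tmean = (35.6 + 18.3)/2 = 26.95 °C
ET₀ = 0.0023 × 8.11 × (26.95 + 17.8) × √17.3 = 0.0023 × 8.11 × 44.75 × 4.1593 = 3.4719 mm/d
ETc = Kc × ET₀ = 1.09 × 3.4719 = 3.7844 mm/d
Over 10 days: 3.7844 × 10 = 37.844 mm

38 mm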